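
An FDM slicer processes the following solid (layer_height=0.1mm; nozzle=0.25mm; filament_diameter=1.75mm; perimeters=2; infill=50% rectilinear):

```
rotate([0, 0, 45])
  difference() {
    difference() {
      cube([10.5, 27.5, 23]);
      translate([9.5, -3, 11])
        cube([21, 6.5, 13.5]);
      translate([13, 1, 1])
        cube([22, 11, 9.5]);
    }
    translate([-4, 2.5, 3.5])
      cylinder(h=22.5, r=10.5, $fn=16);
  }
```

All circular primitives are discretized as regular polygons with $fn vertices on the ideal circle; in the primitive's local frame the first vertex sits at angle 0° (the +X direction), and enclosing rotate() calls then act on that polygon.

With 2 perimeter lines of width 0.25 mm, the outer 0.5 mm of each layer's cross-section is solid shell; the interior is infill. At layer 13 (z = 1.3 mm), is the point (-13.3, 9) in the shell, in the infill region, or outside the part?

outside

At z = 1.3 mm: the cube is present — its section is the full 10.5×27.5 rectangle; the cube at (9.5, -3) is absent (z outside [11, 24.5]); the cube at (13, 1) (footprint 22×11) is included at this height; After the difference (first − rest): starting from the 10.5×27.5 cube, the 22×11 cube at (13, 1) misses the remaining region (no effect) — 1 connected region; the cylinder at (-4, 2.5) does not reach this height (z outside [3.5, 26]); Subtracting the remaining from the first: none of the subtracted shapes is present at this height, so that combined region is unchanged — 1 connected region; (rotated 45° about Z; rotation is an isometry so areas/perimeters/island counts are preserved). Overall, the cross-section is a single solid region. Undo the 45° rotation: the query point maps to (-3.041, 15.768) in the un-rotated model frame. The nearest boundary edge runs (0.00, 0.00)→(0.00, 27.50); distance from the point to it = 3.04 mm. The point is not inside any of the regions above, so it lies outside the cross-section (3.04 mm from the nearest boundary).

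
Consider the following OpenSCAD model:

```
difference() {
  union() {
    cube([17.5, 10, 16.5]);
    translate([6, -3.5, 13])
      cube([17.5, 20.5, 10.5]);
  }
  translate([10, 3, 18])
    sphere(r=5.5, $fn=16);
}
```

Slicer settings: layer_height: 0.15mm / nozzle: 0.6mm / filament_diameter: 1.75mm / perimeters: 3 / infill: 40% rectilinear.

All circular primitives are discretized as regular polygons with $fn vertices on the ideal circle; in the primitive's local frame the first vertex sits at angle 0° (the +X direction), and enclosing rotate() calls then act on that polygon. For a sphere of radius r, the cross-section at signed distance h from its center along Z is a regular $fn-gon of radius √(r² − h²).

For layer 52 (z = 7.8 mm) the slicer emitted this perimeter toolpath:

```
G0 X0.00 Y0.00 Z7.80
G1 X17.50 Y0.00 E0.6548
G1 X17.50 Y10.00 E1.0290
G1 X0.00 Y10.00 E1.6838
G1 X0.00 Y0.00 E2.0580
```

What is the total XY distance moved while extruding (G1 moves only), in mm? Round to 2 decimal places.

55.00 mm

Sum the Euclidean lengths of each G1 segment: total = 55.00 mm.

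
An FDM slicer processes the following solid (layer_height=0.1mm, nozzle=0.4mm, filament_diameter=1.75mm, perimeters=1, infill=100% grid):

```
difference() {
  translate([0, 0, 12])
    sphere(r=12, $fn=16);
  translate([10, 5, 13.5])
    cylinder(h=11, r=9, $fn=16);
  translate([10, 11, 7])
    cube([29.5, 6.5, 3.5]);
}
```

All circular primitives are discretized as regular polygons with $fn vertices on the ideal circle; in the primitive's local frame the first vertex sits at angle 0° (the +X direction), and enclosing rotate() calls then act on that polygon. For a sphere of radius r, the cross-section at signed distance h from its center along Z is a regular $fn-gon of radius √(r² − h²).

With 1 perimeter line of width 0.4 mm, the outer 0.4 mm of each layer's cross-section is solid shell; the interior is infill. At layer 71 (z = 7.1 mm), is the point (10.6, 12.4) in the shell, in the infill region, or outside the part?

At z = 7.1 mm: the sphere: section is a regular 16-gon, circumradius = √(r²−h²) = √(12²−4.9²) = 10.954; the cylinder at (10, 5) is not intersected at this z (z outside [13.5, 24.5]); the cube at (10, 11) (footprint 29.5×6.5) is included at this height; After the difference (first − rest): starting from the r=12 sphere, the 29.5×6.5 cube at (10, 11) misses the remaining region (no effect) — 1 connected region. Overall, the cross-section is a single solid region. The nearest boundary edge runs (4.19, 10.12)→(7.75, 7.75); distance from the point to it = 5.46 mm. The point is not inside any of the regions above, so it lies outside the cross-section (5.46 mm from the nearest boundary).

outside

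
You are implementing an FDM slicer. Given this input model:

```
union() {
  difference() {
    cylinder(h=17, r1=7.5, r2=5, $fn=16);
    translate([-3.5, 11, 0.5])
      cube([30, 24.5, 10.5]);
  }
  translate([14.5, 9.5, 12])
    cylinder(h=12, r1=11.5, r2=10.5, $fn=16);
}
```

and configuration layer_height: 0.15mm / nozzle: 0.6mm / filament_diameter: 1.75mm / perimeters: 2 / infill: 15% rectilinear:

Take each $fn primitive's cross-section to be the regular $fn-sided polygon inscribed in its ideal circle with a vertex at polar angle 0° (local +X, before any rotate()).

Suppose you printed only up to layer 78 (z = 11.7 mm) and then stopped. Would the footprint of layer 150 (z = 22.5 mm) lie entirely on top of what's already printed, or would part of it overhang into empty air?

part overhangs

Compare the two slices. At z = 11.7: the cone contributes a regular 16-gon of circumradius 5.779 (interpolated between r1=7.5 and r2=5 at t=0.688) (area = (16/2)·5.779²·sin(360°/16) = 102.26 mm²); the cube at (-3.5, 11) is absent (z outside [0.5, 11]); Subtracting the remaining from the first: none of the subtracted shapes is present at this height, so the cone is unchanged — area = 102.26 mm²; the cone at (14.5, 9.5) is absent (z outside [12, 24]); Merging all regions: only the result so far is present, so the union is just that shape — area = 102.26 mm². At z = 22.5: the cone does not reach this height (z outside [0, 17]); the cube at (-3.5, 11) is not intersected at this z (z outside [0.5, 11]); Subtracting the remaining from the first: the first operand is absent here, so nothing remains; the cone at (14.5, 9.5) contributes a regular 16-gon of circumradius 10.625 (interpolated between r1=11.5 and r2=10.5 at t=0.875) (area = (16/2)·10.625²·sin(360°/16) = 345.61 mm²); Merging all regions: only the cone at (14.5, 9.5) is present, so the union is just that shape — area = 345.61 mm². Checking containment: at z = 22.5 the cross-section extends beyond the z = 11.7 cross-section by about 345.61 mm².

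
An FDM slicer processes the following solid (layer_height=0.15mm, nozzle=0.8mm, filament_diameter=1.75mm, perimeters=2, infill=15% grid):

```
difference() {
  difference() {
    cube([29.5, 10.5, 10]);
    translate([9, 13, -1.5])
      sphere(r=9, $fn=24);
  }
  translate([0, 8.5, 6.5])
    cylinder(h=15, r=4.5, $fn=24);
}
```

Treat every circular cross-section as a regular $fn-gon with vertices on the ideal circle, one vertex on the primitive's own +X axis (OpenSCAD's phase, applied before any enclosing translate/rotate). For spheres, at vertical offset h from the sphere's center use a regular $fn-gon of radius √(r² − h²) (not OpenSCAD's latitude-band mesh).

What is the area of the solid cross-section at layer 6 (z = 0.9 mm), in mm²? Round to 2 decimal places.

At z = 0.9 mm: the 29.5×10.5 cube contributes its full rectangle (area 309.75 mm²); the r=9 sphere at (9, 13) contributes a regular 24-gon of circumradius √(9²−2.4²) = 8.674 (area = (24/2)·8.674²·sin(360°/24) = 233.68 mm²); Taking the first minus the rest: starting from the 29.5×10.5 cube (309.75 mm²), the r=9 sphere at (9, 13) partially overlaps it — only the 74.31 mm² overlap (of its 233.68 mm²) is removed, clipping the outline — area = 235.44 mm²; the cylinder at (0, 8.5) does not reach this height (z outside [6.5, 21.5]); Subtracting the remaining from the first: none of the subtracted shapes is present at this height, so that combined region is unchanged — area = 235.44 mm². Overall, the cross-section is a single solid region. Net area = 235.44 mm².

235.44 mm²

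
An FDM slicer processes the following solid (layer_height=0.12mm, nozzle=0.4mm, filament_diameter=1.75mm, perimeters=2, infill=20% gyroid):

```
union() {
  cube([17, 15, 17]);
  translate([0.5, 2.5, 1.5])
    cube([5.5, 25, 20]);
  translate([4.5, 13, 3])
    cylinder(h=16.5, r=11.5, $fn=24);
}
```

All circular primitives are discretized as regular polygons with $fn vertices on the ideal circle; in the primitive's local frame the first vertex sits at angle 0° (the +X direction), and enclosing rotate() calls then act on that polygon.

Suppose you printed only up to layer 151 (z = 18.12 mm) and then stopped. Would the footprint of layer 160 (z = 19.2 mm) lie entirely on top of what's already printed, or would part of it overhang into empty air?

Compare the two slices. At z = 18.12: the cube is not intersected at this z (z outside [0, 17]); the cube at (0.5, 2.5) is present — its section is the full 5.5×25 rectangle (area 137.50 mm²); the r=11.5 cylinder at (4.5, 13) gives a regular 24-gon of circumradius 11.5 (constant along its height) (area = (24/2)·11.500²·sin(360°/24) = 410.75 mm²); Taking the union: the regions partially overlap — summed areas 548.25 mm² minus the doubly-counted overlap 119.65 mm² gives 428.60 mm² — area = 428.60 mm². At z = 19.2: the cube is not intersected at this z (z outside [0, 17]); the cube at (0.5, 2.5) (footprint 5.5×25) is included at this height (area 137.50 mm²); the r=11.5 cylinder at (4.5, 13) gives a regular 24-gon of circumradius 11.5 (constant along its height) (area = (24/2)·11.500²·sin(360°/24) = 410.75 mm²); Taking the union: the regions partially overlap — summed areas 548.25 mm² minus the doubly-counted overlap 119.65 mm² gives 428.60 mm² — area = 428.60 mm². Checking containment: the cross-section at z = 19.2 is a subset of the cross-section at z = 18.12.

entirely on top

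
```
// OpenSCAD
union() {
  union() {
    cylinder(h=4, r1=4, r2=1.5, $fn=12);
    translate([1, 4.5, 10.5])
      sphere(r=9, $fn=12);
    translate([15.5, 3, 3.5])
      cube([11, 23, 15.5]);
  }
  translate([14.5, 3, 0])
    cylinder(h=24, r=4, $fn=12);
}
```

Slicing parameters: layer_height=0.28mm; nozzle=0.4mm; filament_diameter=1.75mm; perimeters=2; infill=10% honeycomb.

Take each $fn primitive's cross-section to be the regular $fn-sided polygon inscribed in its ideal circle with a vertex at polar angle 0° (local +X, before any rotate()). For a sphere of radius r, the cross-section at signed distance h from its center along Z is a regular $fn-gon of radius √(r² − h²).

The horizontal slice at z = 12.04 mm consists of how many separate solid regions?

2

At z = 12.04 mm: the cone is absent (z outside [0, 4]); the r=9 sphere at (1, 4.5) slices to a regular 12-gon of circumradius 8.867 (√(r²−h²) with h=1.54 from center); the 11×23 cube at (15.5, 3) contributes its full rectangle; Merging all regions: the 2 present regions are separate (no shared area or edge), so areas and boundary lengths simply add and each stays a separate island — 2 connected regions; the r=4 cylinder at (14.5, 3) contributes a regular 12-gon of circumradius 4; Taking the union: the regions partially overlap (shared area 8.13 mm²), so overlapping operands fuse into one piece — 2 connected regions. The result has 2 disconnected regions.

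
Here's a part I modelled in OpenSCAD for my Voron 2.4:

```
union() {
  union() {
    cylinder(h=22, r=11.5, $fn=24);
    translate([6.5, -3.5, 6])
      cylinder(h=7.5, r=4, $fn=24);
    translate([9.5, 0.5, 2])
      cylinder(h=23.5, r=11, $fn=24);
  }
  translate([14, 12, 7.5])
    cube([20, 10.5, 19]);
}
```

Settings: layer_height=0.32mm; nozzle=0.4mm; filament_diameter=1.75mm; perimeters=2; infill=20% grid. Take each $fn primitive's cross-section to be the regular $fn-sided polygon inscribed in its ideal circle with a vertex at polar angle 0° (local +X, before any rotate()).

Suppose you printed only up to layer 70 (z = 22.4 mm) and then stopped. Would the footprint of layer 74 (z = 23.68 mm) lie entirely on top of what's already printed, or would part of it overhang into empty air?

entirely on top

Compare the two slices. At z = 22.4: the cylinder is absent (z outside [0, 22]); the cylinder at (6.5, -3.5) does not reach this height (z outside [6, 13.5]); the r=11 cylinder at (9.5, 0.5) gives a regular 24-gon of circumradius 11 (constant along its height) (area = (24/2)·11.000²·sin(360°/24) = 375.81 mm²); Taking the union: only the r=11 cylinder at (9.5, 0.5) is present, so the union is just that shape — area = 375.81 mm²; the cube at (14, 12) is present — its section is the full 20×10.5 rectangle (area 210.00 mm²); Combining (union): the 2 present regions are separate (no shared area or edge), so areas and boundary lengths simply add and each stays a separate island — area = 585.81 mm². At z = 23.68: the cylinder is absent (z outside [0, 22]); the cylinder at (6.5, -3.5) is not intersected at this z (z outside [6, 13.5]); the r=11 cylinder at (9.5, 0.5) contributes a regular 24-gon of circumradius 11 (area = (24/2)·11.000²·sin(360°/24) = 375.81 mm²); Merging all regions: only the r=11 cylinder at (9.5, 0.5) is present, so the union is just that shape — area = 375.81 mm²; the cube at (14, 12) (footprint 20×10.5) is included at this height (area 210.00 mm²); Merging all regions: the 2 present regions are separate (no shared area or edge), so areas and boundary lengths simply add and each stays a separate island — area = 585.81 mm². Checking containment: the cross-section at z = 23.68 is a subset of the cross-section at z = 22.4.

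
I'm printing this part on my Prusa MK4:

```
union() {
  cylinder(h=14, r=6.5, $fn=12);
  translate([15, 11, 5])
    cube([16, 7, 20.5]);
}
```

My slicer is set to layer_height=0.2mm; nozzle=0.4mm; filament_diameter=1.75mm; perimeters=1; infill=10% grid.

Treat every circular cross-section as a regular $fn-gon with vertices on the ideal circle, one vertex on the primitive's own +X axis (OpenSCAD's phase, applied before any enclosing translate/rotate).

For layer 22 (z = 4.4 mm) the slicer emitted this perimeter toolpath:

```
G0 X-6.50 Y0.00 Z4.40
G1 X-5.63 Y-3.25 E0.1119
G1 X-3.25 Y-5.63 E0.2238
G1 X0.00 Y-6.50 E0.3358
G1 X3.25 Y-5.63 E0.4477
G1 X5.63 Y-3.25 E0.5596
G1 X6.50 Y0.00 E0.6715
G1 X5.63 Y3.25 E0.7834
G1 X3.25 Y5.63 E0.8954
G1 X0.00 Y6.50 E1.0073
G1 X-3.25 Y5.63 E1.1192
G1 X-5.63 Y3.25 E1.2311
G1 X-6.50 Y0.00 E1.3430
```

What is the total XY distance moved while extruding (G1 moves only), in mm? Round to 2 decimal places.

40.38 mm

Sum the Euclidean lengths of each G1 segment: total = 40.38 mm.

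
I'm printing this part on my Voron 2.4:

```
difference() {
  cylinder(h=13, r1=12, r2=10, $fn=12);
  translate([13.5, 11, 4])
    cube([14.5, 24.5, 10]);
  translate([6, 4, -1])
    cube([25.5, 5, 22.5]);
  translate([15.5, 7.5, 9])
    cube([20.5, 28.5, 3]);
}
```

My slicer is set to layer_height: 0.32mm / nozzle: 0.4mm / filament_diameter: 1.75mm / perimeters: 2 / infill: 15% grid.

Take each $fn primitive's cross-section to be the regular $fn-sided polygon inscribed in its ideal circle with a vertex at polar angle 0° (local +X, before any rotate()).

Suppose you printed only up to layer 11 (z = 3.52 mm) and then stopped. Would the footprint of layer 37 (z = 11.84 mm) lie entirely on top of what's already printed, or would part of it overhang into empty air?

Compare the two slices. At z = 3.52: the cone: at t=0.271 of its height the radius interpolates to r₁+(r₂−r₁)t = 11.458, giving a regular 12-gon of that circumradius (area = (12/2)·11.458²·sin(360°/12) = 393.89 mm²); the cube at (13.5, 11) is not intersected at this z (z outside [4, 14]); the 25.5×5 cube at (6, 4) contributes its full rectangle (area 127.50 mm²); the cube at (15.5, 7.5) is not intersected at this z (z outside [9, 12]); After the difference (first − rest): starting from the cone (393.89 mm²), the 25.5×5 cube at (6, 4) partially overlaps it — only the 14.67 mm² overlap (of its 127.50 mm²) is removed, clipping the outline — area = 379.22 mm². At z = 11.84: the cone (r1=12→r2=10) has section circumradius 10.178 here — a regular 12-gon (area = (12/2)·10.178²·sin(360°/12) = 310.80 mm²); the cube at (13.5, 11) (footprint 14.5×24.5) is included at this height (area 355.25 mm²); the cube at (6, 4) is present — its section is the full 25.5×5 rectangle (area 127.50 mm²); the 20.5×28.5 cube at (15.5, 7.5) contributes its full rectangle (area 584.25 mm²); Taking the first minus the rest: starting from the cone (310.80 mm²), the 14.5×24.5 cube at (13.5, 11) misses the remaining region (no effect); the 25.5×5 cube at (6, 4) partially overlaps it — only the 7.19 mm² overlap (of its 127.50 mm²) is removed, clipping the outline; the 20.5×28.5 cube at (15.5, 7.5) misses the remaining region (no effect) — area = 303.62 mm². Checking containment: the cross-section at z = 11.84 is a subset of the cross-section at z = 3.52.

entirely on top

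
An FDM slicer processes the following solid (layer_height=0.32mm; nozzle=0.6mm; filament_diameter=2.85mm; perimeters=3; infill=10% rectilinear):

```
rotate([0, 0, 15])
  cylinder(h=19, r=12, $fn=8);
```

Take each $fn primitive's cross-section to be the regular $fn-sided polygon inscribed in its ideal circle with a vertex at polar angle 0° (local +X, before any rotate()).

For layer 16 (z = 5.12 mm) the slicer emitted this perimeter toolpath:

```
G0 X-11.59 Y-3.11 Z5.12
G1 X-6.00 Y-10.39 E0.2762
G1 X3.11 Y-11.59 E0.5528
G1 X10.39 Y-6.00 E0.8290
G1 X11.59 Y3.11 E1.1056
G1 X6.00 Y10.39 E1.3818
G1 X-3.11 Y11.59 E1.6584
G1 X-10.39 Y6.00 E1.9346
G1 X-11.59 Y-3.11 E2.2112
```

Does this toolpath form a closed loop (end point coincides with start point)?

yes

Start point (G0): (-11.59, -3.11). End point (last G1): the path returns to the start — closed.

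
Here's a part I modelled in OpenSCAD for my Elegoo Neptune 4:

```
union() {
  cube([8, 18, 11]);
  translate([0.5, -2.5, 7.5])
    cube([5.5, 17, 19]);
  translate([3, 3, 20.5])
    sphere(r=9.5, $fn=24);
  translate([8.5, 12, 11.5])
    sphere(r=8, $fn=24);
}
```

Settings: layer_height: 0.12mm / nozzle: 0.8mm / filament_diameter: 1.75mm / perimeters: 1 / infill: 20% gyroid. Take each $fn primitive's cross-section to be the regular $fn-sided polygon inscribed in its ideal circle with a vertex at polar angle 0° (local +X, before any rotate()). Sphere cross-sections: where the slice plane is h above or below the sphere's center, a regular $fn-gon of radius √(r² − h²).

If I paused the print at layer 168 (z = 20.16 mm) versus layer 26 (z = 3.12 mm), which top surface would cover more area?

layer 168 (z = 20.16 mm)

Layer 168 (z = 20.16): the cube is absent (z outside [0, 11]); the 5.5×17 cube at (0.5, -2.5) contributes its full rectangle (area 93.50 mm²); the sphere at (3, 3): section is a regular 24-gon, circumradius = √(r²−h²) = √(9.5²−0.34²) = 9.494 (area = (24/2)·9.494²·sin(360°/24) = 279.94 mm²); the sphere at (8.5, 12) is not intersected at this z (|z−center|=8.660 > r=8); Merging all regions: the regions partially overlap — summed areas 373.44 mm² minus the doubly-counted overlap 81.42 mm² gives 292.02 mm² — area = 292.02 mm². So its area = 292.02 mm². Layer 26 (z = 3.12): the 8×18 cube contributes its full rectangle (area 144.00 mm²); the cube at (0.5, -2.5) does not reach this height (z outside [7.5, 26.5]); the sphere at (3, 3) does not reach this height (|z−center|=17.380 > r=9.5); the sphere at (8.5, 12) does not reach this height (|z−center|=8.380 > r=8); Combining (union): only the 8×18 cube is present, so the union is just that shape — area = 144.00 mm². So its area = 144.00 mm². Layer 168 is larger (292.02 vs 144.00 mm²).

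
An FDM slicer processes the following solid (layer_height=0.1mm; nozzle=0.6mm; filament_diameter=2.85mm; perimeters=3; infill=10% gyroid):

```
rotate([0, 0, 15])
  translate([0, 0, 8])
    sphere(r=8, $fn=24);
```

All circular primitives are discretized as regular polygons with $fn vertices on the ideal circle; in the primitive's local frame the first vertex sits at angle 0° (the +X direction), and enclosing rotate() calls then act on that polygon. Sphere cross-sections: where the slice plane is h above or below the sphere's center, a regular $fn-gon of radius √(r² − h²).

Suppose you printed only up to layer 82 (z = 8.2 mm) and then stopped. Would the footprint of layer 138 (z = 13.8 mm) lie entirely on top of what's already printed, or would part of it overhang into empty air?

entirely on top

Compare the two slices. At z = 8.2: the r=8 sphere contributes a regular 24-gon of circumradius √(8²−0.2²) = 7.997 (area = (24/2)·7.997²·sin(360°/24) = 198.65 mm²); (whole slice rotated 15° about Z — lengths, areas and connectivity unchanged). At z = 13.8: the r=8 sphere contributes a regular 24-gon of circumradius √(8²−5.8²) = 5.510 (area = (24/2)·5.510²·sin(360°/24) = 94.29 mm²); (whole slice rotated 15° about Z — lengths, areas and connectivity unchanged). Checking containment: the cross-section at z = 13.8 is a subset of the cross-section at z = 8.2.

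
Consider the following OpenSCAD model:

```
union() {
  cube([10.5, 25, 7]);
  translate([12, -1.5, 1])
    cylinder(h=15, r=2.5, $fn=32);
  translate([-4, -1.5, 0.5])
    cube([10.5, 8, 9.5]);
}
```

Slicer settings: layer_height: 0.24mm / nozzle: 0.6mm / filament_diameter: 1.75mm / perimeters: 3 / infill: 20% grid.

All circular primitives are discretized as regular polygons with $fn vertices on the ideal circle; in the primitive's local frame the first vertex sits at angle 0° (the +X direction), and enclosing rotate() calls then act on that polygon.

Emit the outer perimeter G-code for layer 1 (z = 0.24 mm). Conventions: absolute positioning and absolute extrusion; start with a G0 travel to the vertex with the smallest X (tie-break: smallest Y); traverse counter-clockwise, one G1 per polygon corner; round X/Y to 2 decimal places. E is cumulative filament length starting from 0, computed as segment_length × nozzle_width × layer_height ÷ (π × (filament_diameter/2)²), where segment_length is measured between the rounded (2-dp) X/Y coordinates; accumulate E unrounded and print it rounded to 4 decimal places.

G0 X0.00 Y0.00 Z0.24
G1 X10.50 Y0.00 E0.6286
G1 X10.50 Y25.00 E2.1253
G1 X0.00 Y25.00 E2.7539
G1 X0.00 Y0.00 E4.2506

At z = 0.24 mm: the cube (footprint 10.5×25) is included at this height; the cylinder at (12, -1.5) does not reach this height (z outside [1, 16]); the cube at (-4, -1.5) is not intersected at this z (z outside [0.5, 10]); Merging all regions: only the 10.5×25 cube is present, so the union is just that shape — 1 connected region. The outline is a single polygon with 4 vertices. Extrusion per mm of travel: 0.6 × 0.24 / (π × 0.875²) = 0.059868. Accumulating E over each segment gives final E = 4.2506.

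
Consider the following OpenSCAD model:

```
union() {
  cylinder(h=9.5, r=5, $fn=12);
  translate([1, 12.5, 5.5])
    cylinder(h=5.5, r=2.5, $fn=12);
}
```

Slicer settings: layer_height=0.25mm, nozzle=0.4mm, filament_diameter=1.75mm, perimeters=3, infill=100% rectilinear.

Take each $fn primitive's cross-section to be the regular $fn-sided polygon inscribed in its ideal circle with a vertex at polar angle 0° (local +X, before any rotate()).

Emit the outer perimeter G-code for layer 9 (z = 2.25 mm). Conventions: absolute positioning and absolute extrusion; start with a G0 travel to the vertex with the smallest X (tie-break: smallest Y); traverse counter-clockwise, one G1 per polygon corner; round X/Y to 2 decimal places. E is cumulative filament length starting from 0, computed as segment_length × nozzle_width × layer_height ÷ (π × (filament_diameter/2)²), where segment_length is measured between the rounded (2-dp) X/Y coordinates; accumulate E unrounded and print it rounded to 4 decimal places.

At z = 2.25 mm: the r=5 cylinder gives a regular 12-gon of circumradius 5 (constant along its height); the cylinder at (1, 12.5) does not reach this height (z outside [5.5, 11]); Combining (union): only the r=5 cylinder is present, so the union is just that shape — 1 connected region. The outline is a single polygon with 12 vertices. Extrusion per mm of travel: 0.4 × 0.25 / (π × 0.875²) = 0.041575. Accumulating E over each segment gives final E = 1.2912.

G0 X-5.00 Y0.00 Z2.25
G1 X-4.33 Y-2.50 E0.1076
G1 X-2.50 Y-4.33 E0.2152
G1 X0.00 Y-5.00 E0.3228
G1 X2.50 Y-4.33 E0.4304
G1 X4.33 Y-2.50 E0.5380
G1 X5.00 Y0.00 E0.6456
G1 X4.33 Y2.50 E0.7532
G1 X2.50 Y4.33 E0.8608
G1 X0.00 Y5.00 E0.9684
G1 X-2.50 Y4.33 E1.0760
G1 X-4.33 Y2.50 E1.1836
G1 X-5.00 Y0.00 E1.2912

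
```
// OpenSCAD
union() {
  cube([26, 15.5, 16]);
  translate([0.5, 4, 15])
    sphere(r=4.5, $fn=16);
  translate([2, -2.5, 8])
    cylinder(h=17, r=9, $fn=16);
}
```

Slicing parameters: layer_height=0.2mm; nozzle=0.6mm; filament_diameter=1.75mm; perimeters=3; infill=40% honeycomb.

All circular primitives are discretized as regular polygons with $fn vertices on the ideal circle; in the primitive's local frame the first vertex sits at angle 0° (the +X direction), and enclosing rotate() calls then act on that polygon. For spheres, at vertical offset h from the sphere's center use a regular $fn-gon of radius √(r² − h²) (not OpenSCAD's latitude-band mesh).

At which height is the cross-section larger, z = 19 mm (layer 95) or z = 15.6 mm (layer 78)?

Layer 95 (z = 19): the cube is absent (z outside [0, 16]); the r=4.5 sphere at (0.5, 4) contributes a regular 16-gon of circumradius √(4.5²−4²) = 2.062 (area = (16/2)·2.062²·sin(360°/16) = 13.01 mm²); the r=9 cylinder at (2, -2.5) contributes a regular 16-gon of circumradius 9 (area = (16/2)·9.000²·sin(360°/16) = 247.98 mm²); Combining (union): the r=4.5 sphere at (0.5, 4) lies entirely inside the r=9 cylinder at (2, -2.5), so the union is just the r=9 cylinder at (2, -2.5) — area = 247.98 mm². So its area = 247.98 mm². Layer 78 (z = 15.6): the cube is present — its section is the full 26×15.5 rectangle (area 403.00 mm²); the r=4.5 sphere at (0.5, 4) slices to a regular 16-gon of circumradius 4.460 (√(r²−h²) with h=0.6 from center) (area = (16/2)·4.460²·sin(360°/16) = 60.89 mm²); the r=9 cylinder at (2, -2.5) gives a regular 16-gon of circumradius 9 (constant along its height) (area = (16/2)·9.000²·sin(360°/16) = 247.98 mm²); Taking the union: the regions partially overlap — summed areas 711.87 mm² minus the doubly-counted overlap 105.87 mm² gives 606.00 mm² — area = 606.00 mm². So its area = 606.00 mm². Layer 78 is larger (606.00 vs 247.98 mm²).

layer 78 (z = 15.6 mm)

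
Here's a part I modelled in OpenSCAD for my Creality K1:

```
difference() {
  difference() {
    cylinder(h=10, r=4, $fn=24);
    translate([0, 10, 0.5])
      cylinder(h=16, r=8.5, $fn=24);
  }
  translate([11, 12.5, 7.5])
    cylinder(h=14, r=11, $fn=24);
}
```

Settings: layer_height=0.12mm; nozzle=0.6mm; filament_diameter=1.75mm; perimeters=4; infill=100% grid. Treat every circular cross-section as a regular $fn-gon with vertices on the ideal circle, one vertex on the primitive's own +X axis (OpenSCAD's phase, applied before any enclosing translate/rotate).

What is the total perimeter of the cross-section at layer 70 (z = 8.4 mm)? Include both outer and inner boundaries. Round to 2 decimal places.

24.09 mm

At z = 8.4 mm: the r=4 cylinder contributes a regular 24-gon of circumradius 4 (perimeter = 2·24·4.000·sin(180°/24) = 25.06 mm); the r=8.5 cylinder at (0, 10) contributes a regular 24-gon of circumradius 8.5 (perimeter = 2·24·8.500·sin(180°/24) = 53.25 mm); After the difference (first − rest): starting from the r=4 cylinder, the r=8.5 cylinder at (0, 10) partially overlaps it — only the 11.13 mm² overlap (of its 224.40 mm²) is removed, clipping the outline — boundary = 24.09 mm; the cylinder at (11, 12.5): section is a regular 24-gon, circumradius r=11 (perimeter = 2·24·11.000·sin(180°/24) = 68.92 mm); After the difference (first − rest): starting from that combined region, the r=11 cylinder at (11, 12.5) misses the remaining region (no effect) — boundary = 24.09 mm. Overall, the cross-section is a single solid region. Total boundary length (outer) = 24.09 mm.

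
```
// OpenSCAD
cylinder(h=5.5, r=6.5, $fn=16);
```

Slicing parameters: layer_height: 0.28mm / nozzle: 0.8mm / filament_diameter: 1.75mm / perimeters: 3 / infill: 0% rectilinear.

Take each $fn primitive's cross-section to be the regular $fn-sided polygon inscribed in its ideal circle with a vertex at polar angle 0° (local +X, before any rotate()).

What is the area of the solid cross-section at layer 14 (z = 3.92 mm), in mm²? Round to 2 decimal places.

At z = 3.92 mm: the r=6.5 cylinder contributes a regular 16-gon of circumradius 6.5 (area = (16/2)·6.500²·sin(360°/16) = 129.35 mm²). Overall, the cross-section is a single solid region. Net area = 129.35 mm².

129.35 mm²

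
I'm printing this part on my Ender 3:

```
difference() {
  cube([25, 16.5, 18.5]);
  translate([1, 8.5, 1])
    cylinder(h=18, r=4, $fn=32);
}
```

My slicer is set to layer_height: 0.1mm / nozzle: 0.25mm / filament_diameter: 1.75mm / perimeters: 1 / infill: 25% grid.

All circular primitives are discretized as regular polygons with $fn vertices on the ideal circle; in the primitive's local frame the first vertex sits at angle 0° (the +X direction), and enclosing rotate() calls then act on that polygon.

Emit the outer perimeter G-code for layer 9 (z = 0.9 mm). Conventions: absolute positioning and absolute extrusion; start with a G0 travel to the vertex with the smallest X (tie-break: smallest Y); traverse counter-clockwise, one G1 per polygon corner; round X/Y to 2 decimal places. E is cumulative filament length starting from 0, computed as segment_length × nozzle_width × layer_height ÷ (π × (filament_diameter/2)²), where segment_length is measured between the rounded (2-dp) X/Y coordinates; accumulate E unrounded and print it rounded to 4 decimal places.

G0 X0.00 Y0.00 Z0.90
G1 X25.00 Y0.00 E0.2598
G1 X25.00 Y16.50 E0.4313
G1 X0.00 Y16.50 E0.6912
G1 X0.00 Y0.00 E0.8627

At z = 0.9 mm: the 25×16.5 cube contributes its full rectangle; the cylinder at (1, 8.5) is not intersected at this z (z outside [1, 19]); Taking the first minus the rest: none of the subtracted shapes is present at this height, so the 25×16.5 cube is unchanged — 1 connected region. The outline is a single polygon with 4 vertices. Extrusion per mm of travel: 0.25 × 0.1 / (π × 0.875²) = 0.010394. Accumulating E over each segment gives final E = 0.8627.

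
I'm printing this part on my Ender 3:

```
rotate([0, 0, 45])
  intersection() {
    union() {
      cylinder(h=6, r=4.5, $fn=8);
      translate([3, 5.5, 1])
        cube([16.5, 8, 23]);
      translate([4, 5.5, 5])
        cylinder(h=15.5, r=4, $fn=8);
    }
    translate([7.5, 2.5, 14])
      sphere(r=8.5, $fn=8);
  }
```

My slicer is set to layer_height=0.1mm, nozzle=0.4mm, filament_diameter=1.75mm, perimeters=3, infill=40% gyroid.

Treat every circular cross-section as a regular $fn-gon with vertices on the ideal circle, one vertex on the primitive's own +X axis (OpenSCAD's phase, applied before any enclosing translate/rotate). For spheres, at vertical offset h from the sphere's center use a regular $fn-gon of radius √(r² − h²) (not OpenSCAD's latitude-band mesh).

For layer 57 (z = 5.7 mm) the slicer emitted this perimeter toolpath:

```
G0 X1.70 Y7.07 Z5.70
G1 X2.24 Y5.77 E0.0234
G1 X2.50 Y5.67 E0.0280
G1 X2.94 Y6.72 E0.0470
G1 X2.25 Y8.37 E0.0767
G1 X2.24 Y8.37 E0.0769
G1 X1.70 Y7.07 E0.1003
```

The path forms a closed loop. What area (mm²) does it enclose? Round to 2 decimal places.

Apply the shoelace formula to the sequence of (X, Y) vertices; enclosed area = 1.78 mm².

1.78 mm²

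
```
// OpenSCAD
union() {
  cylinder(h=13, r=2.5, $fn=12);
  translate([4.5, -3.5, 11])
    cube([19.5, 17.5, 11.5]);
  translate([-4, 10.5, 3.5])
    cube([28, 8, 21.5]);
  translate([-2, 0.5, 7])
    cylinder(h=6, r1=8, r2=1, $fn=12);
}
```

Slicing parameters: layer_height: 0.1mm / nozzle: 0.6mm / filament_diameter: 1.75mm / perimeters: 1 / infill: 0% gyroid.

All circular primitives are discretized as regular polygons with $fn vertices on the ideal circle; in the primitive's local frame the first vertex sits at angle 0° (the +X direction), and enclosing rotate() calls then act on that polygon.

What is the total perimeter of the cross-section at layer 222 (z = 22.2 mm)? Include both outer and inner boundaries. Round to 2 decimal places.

100.00 mm

At z = 22.2 mm: the cylinder is not intersected at this z (z outside [0, 13]); the 19.5×17.5 cube at (4.5, -3.5) contributes its full rectangle (perimeter 74.00 mm); the cube at (-4, 10.5) (footprint 28×8) is included at this height (perimeter 72.00 mm); the cone at (-2, 0.5) does not reach this height (z outside [7, 13]); Combining (union): the regions partially overlap (shared area 68.25 mm²), so the edge portions inside another operand are dropped and the merged outline is re-measured after clipping — boundary = 100.00 mm. Overall, the cross-section is a single solid region. Total boundary length (outer) = 100.00 mm.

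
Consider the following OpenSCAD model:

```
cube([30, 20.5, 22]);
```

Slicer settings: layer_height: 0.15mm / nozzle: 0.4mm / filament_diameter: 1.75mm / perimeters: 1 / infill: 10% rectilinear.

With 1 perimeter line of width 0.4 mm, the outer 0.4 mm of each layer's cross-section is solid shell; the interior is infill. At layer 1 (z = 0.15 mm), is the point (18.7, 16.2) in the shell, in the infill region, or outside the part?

infill

At z = 0.15 mm: the cube (footprint 30×20.5) is included at this height. Overall, the cross-section is a single solid region. The nearest boundary edge runs (30.00, 20.50)→(0.00, 20.50); distance from the point to it = 4.30 mm. The point is inside the cross-section and 4.30 mm from the nearest boundary — more than the 0.4 mm shell width (1 × 0.4), so it's in the infill interior.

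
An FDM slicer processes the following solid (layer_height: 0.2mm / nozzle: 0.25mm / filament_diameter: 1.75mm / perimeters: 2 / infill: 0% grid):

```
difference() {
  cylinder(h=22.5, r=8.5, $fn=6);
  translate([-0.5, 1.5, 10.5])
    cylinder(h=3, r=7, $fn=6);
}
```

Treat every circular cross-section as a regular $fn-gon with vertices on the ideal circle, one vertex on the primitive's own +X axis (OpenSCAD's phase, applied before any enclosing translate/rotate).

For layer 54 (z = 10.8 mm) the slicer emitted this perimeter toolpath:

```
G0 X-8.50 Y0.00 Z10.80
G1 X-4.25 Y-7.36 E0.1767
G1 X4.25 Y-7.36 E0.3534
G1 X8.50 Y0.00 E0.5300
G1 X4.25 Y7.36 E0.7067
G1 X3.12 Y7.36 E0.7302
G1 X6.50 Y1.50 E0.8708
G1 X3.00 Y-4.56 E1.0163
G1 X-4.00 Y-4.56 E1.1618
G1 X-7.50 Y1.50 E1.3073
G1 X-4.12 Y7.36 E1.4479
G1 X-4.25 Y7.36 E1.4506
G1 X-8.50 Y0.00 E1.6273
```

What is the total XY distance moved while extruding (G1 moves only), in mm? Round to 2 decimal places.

78.28 mm

Sum the Euclidean lengths of each G1 segment: total = 78.28 mm.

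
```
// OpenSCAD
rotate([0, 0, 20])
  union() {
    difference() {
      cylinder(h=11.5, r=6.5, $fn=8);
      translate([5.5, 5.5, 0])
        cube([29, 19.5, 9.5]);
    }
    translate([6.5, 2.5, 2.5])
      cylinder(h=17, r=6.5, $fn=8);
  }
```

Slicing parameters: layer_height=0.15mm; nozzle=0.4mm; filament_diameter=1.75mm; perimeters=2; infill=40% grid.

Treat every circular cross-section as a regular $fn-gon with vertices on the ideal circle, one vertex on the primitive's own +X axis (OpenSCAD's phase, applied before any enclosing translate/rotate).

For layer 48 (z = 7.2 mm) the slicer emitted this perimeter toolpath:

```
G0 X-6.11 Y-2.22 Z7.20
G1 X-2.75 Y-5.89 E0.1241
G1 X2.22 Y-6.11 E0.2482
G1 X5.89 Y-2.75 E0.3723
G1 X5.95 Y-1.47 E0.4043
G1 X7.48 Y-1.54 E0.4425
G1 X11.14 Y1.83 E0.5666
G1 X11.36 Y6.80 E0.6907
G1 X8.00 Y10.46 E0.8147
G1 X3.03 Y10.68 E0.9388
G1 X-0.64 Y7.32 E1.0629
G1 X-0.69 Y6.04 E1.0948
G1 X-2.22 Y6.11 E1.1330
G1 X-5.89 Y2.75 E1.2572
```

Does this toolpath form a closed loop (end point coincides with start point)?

no

Start point (G0): (-6.11, -2.22). End point (last G1): the path does not return to the start — open.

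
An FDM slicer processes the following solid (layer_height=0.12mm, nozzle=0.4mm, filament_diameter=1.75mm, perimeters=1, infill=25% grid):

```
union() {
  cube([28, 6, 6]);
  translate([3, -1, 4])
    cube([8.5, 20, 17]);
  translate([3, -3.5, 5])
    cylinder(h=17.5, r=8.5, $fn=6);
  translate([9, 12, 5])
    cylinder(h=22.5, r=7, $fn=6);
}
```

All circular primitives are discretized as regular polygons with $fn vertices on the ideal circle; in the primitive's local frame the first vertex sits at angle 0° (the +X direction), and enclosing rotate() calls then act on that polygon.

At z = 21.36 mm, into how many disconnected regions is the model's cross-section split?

2

At z = 21.36 mm: the cube does not reach this height (z outside [0, 6]); the cube at (3, -1) is absent (z outside [4, 21]); the r=8.5 cylinder at (3, -3.5) contributes a regular 6-gon of circumradius 8.5; the r=7 cylinder at (9, 12) gives a regular 6-gon of circumradius 7 (constant along its height); Merging all regions: the 2 present regions are separate (no shared area or edge), so areas and boundary lengths simply add and each stays a separate island — 2 connected regions. The result has 2 disconnected regions.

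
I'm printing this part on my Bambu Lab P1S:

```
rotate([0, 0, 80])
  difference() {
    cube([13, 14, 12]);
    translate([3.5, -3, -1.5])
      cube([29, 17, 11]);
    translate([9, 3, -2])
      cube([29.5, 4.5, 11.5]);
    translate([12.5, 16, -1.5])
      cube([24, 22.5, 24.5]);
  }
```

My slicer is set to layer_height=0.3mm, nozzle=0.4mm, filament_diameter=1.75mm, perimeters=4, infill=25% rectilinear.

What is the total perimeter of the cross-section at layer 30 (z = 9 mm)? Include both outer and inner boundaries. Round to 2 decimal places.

35.00 mm

At z = 9 mm: the cube is present — its section is the full 13×14 rectangle (perimeter 54.00 mm); the 29×17 cube at (3.5, -3) contributes its full rectangle (perimeter 92.00 mm); the 29.5×4.5 cube at (9, 3) contributes its full rectangle (perimeter 68.00 mm); the cube at (12.5, 16) is present — its section is the full 24×22.5 rectangle (perimeter 93.00 mm); Subtracting the remaining from the first: starting from the 13×14 cube, the 29×17 cube at (3.5, -3) partially overlaps it — only the 133.00 mm² overlap (of its 493.00 mm²) is removed, clipping the outline; the 29.5×4.5 cube at (9, 3) misses the remaining region (no effect); the 24×22.5 cube at (12.5, 16) misses the remaining region (no effect) — boundary = 35.00 mm; (rotated 80° about Z; rotation is an isometry so areas/perimeters/island counts are preserved). Overall, the cross-section is a single solid region. Total boundary length (outer) = 35.00 mm.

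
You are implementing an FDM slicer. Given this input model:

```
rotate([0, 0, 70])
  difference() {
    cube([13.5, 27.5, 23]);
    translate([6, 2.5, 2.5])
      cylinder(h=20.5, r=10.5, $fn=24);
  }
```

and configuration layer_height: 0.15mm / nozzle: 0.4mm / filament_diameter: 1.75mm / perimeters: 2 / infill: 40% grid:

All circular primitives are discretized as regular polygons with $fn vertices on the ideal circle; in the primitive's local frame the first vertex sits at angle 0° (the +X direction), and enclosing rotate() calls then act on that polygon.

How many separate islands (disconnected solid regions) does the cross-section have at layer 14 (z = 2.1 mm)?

At z = 2.1 mm: the cube (footprint 13.5×27.5) is included at this height; the cylinder at (6, 2.5) is not intersected at this z (z outside [2.5, 23]); After the difference (first − rest): none of the subtracted shapes is present at this height, so the 13.5×27.5 cube is unchanged — 1 connected region; (whole slice rotated 70° about Z — lengths, areas and connectivity unchanged). Overall, the cross-section is a single solid region. Island count = 1.

1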